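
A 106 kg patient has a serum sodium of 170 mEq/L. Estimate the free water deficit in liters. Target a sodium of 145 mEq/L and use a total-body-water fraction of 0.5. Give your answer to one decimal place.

9.1 L

TBW = 0.5 · 106 = 53 L
Free water deficit = TBW · (Na/145 − 1)
= 53 · (170/145 − 1)
= 53 · 0.1724
= 9.14 L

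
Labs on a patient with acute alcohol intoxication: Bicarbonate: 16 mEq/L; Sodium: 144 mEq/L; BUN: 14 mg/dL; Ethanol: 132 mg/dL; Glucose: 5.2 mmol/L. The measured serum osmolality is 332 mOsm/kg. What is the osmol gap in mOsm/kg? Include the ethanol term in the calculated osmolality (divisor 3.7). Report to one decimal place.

Calculated osmolality = 2·Na + glucose + BUN/2.8 + ethanol/3.7
= 2·144 + 5.2 + 14/2.8 + 132/3.7
= 288 + 5.20 + 5 + 35.68
= 333.88 mOsm/kg ≈ 333.9 mOsm/kg
Osmolar gap = measured − calculated = 332 − 333.9 = -1.9 mOsm/kg

-1.9 mOsm/kg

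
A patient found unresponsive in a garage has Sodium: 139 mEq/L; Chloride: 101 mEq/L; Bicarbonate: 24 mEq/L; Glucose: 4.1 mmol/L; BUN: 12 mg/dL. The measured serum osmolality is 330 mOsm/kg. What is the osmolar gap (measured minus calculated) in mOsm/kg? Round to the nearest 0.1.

43.6 mOsm/kg

Calculated osmolality = 2·Na + glucose + BUN/2.8
= 2·139 + 4.1 + 12/2.8
= 278 + 4.10 + 4.29
= 286.39 mOsm/kg ≈ 286.4 mOsm/kg
Osmolar gap = measured − calculated = 330 − 286.4 = 43.6 mOsm/kg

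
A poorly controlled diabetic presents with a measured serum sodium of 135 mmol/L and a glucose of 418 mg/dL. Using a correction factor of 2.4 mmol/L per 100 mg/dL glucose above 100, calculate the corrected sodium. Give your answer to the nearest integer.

Corrected Na = measured Na + 2.4 · (glucose − 100)/100
= 135 + 2.4 · (418 − 100)/100
= 135 + 7.6
= 142.6 mmol/L

143 mmol/L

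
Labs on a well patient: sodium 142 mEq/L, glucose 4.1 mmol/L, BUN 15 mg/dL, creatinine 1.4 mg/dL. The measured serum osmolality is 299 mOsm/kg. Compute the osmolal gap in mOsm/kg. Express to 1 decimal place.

5.5 mOsm/kg

Calculated osmolality = 2·Na + glucose + BUN/2.8
= 2·142 + 4.1 + 15/2.8
= 284 + 4.10 + 5.36
= 293.46 mOsm/kg ≈ 293.5 mOsm/kg
Osmolar gap = measured − calculated = 299 − 293.5 = 5.5 mOsm/kg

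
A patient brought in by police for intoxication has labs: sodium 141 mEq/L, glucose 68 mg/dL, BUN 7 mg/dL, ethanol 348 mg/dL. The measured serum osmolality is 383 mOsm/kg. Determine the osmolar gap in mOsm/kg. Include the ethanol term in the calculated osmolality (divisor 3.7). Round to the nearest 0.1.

0.7 mOsm/kg

Calculated osmolality = 2·Na + glucose/18 + BUN/2.8 + ethanol/3.7
= 2·141 + 68/18 + 7/2.8 + 348/3.7
= 282 + 3.78 + 2.50 + 94.05
= 382.33 mOsm/kg ≈ 382.3 mOsm/kg
Osmolar gap = measured − calculated = 383 − 382.3 = 0.7 mOsm/kg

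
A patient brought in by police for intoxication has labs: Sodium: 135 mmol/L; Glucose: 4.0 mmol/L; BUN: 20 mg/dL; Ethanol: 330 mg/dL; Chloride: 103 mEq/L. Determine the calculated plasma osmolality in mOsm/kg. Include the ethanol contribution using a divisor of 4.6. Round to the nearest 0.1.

Calculated osmolality = 2·Na + glucose + BUN/2.8 + ethanol/4.6
= 2·135 + 4 + 20/2.8 + 330/4.6
= 270 + 4 + 7.14 + 71.74
= 352.88 mOsm/kg

352.9 mOsm/kg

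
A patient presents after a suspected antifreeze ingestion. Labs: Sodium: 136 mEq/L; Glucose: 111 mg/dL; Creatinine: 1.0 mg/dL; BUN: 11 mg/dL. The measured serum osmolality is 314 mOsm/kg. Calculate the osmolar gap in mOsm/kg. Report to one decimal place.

Calculated osmolality = 2·Na + glucose/18 + BUN/2.8
= 2·136 + 111/18 + 11/2.8
= 272 + 6.17 + 3.93
= 282.1 mOsm/kg ≈ 282.1 mOsm/kg
Osmolar gap = measured − calculated = 314 − 282.1 = 31.9 mOsm/kg

31.9 mOsm/kg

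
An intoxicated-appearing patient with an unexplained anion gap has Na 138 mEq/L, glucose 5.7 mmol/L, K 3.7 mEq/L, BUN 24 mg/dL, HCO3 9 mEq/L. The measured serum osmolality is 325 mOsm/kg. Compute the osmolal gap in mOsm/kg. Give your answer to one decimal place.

Calculated osmolality = 2·Na + glucose + BUN/2.8
= 2·138 + 5.7 + 24/2.8
= 276 + 5.70 + 8.57
= 290.27 mOsm/kg ≈ 290.3 mOsm/kg
Osmolar gap = measured − calculated = 325 − 290.3 = 34.7 mOsm/kg

34.7 mOsm/kg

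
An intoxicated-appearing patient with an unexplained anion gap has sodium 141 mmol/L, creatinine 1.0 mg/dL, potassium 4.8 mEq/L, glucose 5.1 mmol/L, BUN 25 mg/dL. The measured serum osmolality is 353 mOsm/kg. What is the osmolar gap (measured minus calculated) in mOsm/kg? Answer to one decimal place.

Calculated osmolality = 2·Na + glucose + BUN/2.8
= 2·141 + 5.1 + 25/2.8
= 282 + 5.10 + 8.93
= 296.03 mOsm/kg ≈ 296.0 mOsm/kg
Osmolar gap = measured − calculated = 353 − 296.0 = 57.0 mOsm/kg

57.0 mOsm/kg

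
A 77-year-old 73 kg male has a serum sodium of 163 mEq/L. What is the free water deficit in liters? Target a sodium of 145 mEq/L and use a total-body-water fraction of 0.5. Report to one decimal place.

TBW = 0.5 · 73 = 36.5 L
Free water deficit = TBW · (Na/145 − 1)
= 36.5 · (163/145 − 1)
= 36.5 · 0.1241
= 4.53 L

4.5 L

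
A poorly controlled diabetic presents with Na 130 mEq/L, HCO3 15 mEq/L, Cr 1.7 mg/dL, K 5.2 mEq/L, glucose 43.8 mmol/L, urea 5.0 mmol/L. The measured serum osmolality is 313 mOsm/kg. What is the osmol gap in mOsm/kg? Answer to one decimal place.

4.2 mOsm/kg

Calculated osmolality = 2·Na + glucose + urea
= 2·130 + 43.8 + 5
= 260 + 43.80 + 5
= 308.8 mOsm/kg ≈ 308.8 mOsm/kg
Osmolar gap = measured − calculated = 313 − 308.8 = 4.2 mOsm/kg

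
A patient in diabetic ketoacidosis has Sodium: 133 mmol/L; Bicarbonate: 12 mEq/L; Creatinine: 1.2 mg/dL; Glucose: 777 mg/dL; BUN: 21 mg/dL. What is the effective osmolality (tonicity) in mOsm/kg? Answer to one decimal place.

309.2 mOsm/kg

Effective osmolality excludes urea (freely permeant across cell membranes):
2·Na + glucose/18
= 2·133 + 777/18
= 266 + 43.17
= 309.17 mOsm/kg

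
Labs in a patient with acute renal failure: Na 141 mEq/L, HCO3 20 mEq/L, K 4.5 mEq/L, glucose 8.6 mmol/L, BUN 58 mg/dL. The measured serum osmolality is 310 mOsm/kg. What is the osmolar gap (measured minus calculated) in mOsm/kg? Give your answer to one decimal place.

Calculated osmolality = 2·Na + glucose + BUN/2.8
= 2·141 + 8.6 + 58/2.8
= 282 + 8.60 + 20.71
= 311.31 mOsm/kg ≈ 311.3 mOsm/kg
Osmolar gap = measured − calculated = 310 − 311.3 = -1.3 mOsm/kg

-1.3 mOsm/kg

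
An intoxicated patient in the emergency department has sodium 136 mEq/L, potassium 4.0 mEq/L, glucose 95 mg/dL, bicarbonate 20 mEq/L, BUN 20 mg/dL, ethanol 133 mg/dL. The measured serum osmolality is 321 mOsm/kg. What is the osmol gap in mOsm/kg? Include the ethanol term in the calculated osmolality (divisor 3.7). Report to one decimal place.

0.6 mOsm/kg

Calculated osmolality = 2·Na + glucose/18 + BUN/2.8 + ethanol/3.7
= 2·136 + 95/18 + 20/2.8 + 133/3.7
= 272 + 5.28 + 7.14 + 35.95
= 320.37 mOsm/kg ≈ 320.4 mOsm/kg
Osmolar gap = measured − calculated = 321 − 320.4 = 0.6 mOsm/kg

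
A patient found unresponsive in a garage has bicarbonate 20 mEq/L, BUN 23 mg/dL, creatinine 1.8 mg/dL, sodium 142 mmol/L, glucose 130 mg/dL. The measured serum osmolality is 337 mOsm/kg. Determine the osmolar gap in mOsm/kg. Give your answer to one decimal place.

Calculated osmolality = 2·Na + glucose/18 + BUN/2.8
= 2·142 + 130/18 + 23/2.8
= 284 + 7.22 + 8.21
= 299.43 mOsm/kg ≈ 299.4 mOsm/kg
Osmolar gap = measured − calculated = 337 − 299.4 = 37.6 mOsm/kg

37.6 mOsm/kg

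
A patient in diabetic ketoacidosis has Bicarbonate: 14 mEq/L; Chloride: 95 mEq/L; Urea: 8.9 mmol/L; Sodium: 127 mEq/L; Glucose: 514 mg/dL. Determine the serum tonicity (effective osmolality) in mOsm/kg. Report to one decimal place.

282.6 mOsm/kg

Effective osmolality excludes urea (freely permeant across cell membranes):
2·Na + glucose/18
= 2·127 + 514/18
= 254 + 28.56
= 282.56 mOsm/kg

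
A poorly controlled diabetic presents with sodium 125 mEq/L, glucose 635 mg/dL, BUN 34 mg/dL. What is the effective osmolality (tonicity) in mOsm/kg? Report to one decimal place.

285.3 mOsm/kg

Effective osmolality excludes urea (freely permeant across cell membranes):
2·Na + glucose/18
= 2·125 + 635/18
= 250 + 35.28
= 285.28 mOsm/kg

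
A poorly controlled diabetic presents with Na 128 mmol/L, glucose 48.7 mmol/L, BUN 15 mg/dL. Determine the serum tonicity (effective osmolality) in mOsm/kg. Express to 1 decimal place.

Effective osmolality excludes urea (freely permeant across cell membranes):
2·Na + glucose
= 2·128 + 48.7
= 256 + 48.7
= 304.7 mOsm/kg

304.7 mOsm/kg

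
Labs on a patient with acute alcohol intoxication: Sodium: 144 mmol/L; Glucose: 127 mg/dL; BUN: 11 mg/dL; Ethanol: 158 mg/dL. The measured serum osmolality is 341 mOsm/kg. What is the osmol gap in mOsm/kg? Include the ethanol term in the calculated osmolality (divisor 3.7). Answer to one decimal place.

Calculated osmolality = 2·Na + glucose/18 + BUN/2.8 + ethanol/3.7
= 2·144 + 127/18 + 11/2.8 + 158/3.7
= 288 + 7.06 + 3.93 + 42.70
= 341.69 mOsm/kg ≈ 341.7 mOsm/kg
Osmolar gap = measured − calculated = 341 − 341.7 = -0.7 mOsm/kg

-0.7 mOsm/kg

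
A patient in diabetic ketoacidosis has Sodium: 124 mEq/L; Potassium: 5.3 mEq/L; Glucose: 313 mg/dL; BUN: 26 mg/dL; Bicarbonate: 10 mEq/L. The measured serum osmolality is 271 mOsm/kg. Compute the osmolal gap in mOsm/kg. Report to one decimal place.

Calculated osmolality = 2·Na + glucose/18 + BUN/2.8
= 2·124 + 313/18 + 26/2.8
= 248 + 17.39 + 9.29
= 274.68 mOsm/kg ≈ 274.7 mOsm/kg
Osmolar gap = measured − calculated = 271 − 274.7 = -3.7 mOsm/kg

-3.7 mOsm/kg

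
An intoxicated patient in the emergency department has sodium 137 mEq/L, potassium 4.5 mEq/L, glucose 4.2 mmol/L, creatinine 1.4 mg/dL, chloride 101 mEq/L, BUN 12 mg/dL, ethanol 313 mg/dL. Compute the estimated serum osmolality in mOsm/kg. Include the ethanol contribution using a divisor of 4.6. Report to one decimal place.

350.5 mOsm/kg

Calculated osmolality = 2·Na + glucose + BUN/2.8 + ethanol/4.6
= 2·137 + 4.2 + 12/2.8 + 313/4.6
= 274 + 4.20 + 4.29 + 68.04
= 350.53 mOsm/kg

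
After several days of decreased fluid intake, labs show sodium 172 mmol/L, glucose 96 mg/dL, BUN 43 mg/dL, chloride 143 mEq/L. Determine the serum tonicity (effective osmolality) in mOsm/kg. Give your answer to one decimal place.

Effective osmolality excludes urea (freely permeant across cell membranes):
2·Na + glucose/18
= 2·172 + 96/18
= 344 + 5.33
= 349.33 mOsm/kg

349.3 mOsm/kg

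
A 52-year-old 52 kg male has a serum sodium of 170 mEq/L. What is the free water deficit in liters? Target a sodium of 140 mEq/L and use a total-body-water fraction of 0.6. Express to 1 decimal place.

TBW = 0.6 · 52 = 31.2 L
Free water deficit = TBW · (Na/140 − 1)
= 31.2 · (170/140 − 1)
= 31.2 · 0.2143
= 6.69 L

6.7 L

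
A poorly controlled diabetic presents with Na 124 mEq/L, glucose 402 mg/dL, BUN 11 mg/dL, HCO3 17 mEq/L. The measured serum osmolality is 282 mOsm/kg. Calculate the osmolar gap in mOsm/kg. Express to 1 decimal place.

Calculated osmolality = 2·Na + glucose/18 + BUN/2.8
= 2·124 + 402/18 + 11/2.8
= 248 + 22.33 + 3.93
= 274.26 mOsm/kg ≈ 274.3 mOsm/kg
Osmolar gap = measured − calculated = 282 − 274.3 = 7.7 mOsm/kg

7.7 mOsm/kg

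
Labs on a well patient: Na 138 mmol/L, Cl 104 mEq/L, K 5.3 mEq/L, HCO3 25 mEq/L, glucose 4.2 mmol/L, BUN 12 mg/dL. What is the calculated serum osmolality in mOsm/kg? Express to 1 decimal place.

Calculated osmolality = 2·Na + glucose + BUN/2.8
= 2·138 + 4.2 + 12/2.8
= 276 + 4.20 + 4.29
= 284.49 mOsm/kg

284.5 mOsm/kg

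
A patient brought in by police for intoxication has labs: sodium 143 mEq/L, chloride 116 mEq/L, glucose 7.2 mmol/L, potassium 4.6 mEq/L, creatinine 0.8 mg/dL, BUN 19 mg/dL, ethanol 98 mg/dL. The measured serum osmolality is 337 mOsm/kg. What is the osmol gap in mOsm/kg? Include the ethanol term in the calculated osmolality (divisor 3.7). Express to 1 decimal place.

10.5 mOsm/kg

Calculated osmolality = 2·Na + glucose + BUN/2.8 + ethanol/3.7
= 2·143 + 7.2 + 19/2.8 + 98/3.7
= 286 + 7.20 + 6.79 + 26.49
= 326.48 mOsm/kg ≈ 326.5 mOsm/kg
Osmolar gap = measured − calculated = 337 − 326.5 = 10.5 mOsm/kg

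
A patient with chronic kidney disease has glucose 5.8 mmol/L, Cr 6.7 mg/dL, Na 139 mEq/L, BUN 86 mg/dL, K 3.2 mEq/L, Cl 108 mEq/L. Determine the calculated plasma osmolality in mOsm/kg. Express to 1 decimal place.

Calculated osmolality = 2·Na + glucose + BUN/2.8
= 2·139 + 5.8 + 86/2.8
= 278 + 5.80 + 30.71
= 314.51 mOsm/kg

314.5 mOsm/kg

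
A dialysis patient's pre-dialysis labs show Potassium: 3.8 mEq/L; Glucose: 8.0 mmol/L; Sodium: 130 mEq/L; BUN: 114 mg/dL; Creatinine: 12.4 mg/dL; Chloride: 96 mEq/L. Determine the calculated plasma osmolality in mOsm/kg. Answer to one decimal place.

Calculated osmolality = 2·Na + glucose + BUN/2.8
= 2·130 + 8 + 114/2.8
= 260 + 8 + 40.71
= 308.71 mOsm/kg

308.7 mOsm/kg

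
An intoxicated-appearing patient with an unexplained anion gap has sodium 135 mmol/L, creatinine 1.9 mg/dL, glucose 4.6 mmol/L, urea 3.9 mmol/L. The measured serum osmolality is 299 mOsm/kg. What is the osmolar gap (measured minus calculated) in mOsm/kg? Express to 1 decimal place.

20.5 mOsm/kg

Calculated osmolality = 2·Na + glucose + urea
= 2·135 + 4.6 + 3.9
= 270 + 4.60 + 3.90
= 278.5 mOsm/kg ≈ 278.5 mOsm/kg
Osmolar gap = measured − calculated = 299 − 278.5 = 20.5 mOsm/kg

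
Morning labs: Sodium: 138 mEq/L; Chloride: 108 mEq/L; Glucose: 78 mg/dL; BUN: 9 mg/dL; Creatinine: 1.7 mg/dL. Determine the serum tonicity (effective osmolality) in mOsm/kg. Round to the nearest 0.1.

Effective osmolality excludes urea (freely permeant across cell membranes):
2·Na + glucose/18
= 2·138 + 78/18
= 276 + 4.33
= 280.33 mOsm/kg

280.3 mOsm/kg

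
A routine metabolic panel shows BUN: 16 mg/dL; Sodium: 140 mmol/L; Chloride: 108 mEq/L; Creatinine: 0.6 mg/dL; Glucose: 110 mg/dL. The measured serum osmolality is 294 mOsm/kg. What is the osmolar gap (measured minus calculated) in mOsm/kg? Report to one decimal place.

2.2 mOsm/kg

Calculated osmolality = 2·Na + glucose/18 + BUN/2.8
= 2·140 + 110/18 + 16/2.8
= 280 + 6.11 + 5.71
= 291.82 mOsm/kg ≈ 291.8 mOsm/kg
Osmolar gap = measured − calculated = 294 − 291.8 = 2.2 mOsm/kg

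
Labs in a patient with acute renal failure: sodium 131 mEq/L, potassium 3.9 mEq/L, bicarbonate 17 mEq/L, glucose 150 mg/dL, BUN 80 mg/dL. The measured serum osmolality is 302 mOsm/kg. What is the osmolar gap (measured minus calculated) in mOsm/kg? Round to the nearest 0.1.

Calculated osmolality = 2·Na + glucose/18 + BUN/2.8
= 2·131 + 150/18 + 80/2.8
= 262 + 8.33 + 28.57
= 298.9 mOsm/kg ≈ 298.9 mOsm/kg
Osmolar gap = measured − calculated = 302 − 298.9 = 3.1 mOsm/kg

3.1 mOsm/kg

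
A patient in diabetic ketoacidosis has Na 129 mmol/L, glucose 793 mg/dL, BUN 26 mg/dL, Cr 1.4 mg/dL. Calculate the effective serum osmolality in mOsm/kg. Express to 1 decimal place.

302.1 mOsm/kg

Effective osmolality excludes urea (freely permeant across cell membranes):
2·Na + glucose/18
= 2·129 + 793/18
= 258 + 44.06
= 302.06 mOsm/kg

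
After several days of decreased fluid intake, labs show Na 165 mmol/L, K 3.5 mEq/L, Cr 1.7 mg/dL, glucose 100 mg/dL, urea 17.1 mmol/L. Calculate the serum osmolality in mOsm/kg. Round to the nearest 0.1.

Calculated osmolality = 2·Na + glucose/18 + urea
= 2·165 + 100/18 + 17.1
= 330 + 5.56 + 17.10
= 352.66 mOsm/kg

352.7 mOsm/kg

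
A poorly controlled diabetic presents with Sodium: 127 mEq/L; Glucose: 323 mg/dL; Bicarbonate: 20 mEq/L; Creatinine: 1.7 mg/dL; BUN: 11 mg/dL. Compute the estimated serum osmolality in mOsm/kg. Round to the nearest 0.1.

275.9 mOsm/kg

Calculated osmolality = 2·Na + glucose/18 + BUN/2.8
= 2·127 + 323/18 + 11/2.8
= 254 + 17.94 + 3.93
= 275.87 mOsm/kg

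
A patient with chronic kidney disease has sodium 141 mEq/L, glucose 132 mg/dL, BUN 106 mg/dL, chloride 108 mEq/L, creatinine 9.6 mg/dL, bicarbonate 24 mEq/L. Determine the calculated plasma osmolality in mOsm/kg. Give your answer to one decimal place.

327.2 mOsm/kg

Calculated osmolality = 2·Na + glucose/18 + BUN/2.8
= 2·141 + 132/18 + 106/2.8
= 282 + 7.33 + 37.86
= 327.19 mOsm/kg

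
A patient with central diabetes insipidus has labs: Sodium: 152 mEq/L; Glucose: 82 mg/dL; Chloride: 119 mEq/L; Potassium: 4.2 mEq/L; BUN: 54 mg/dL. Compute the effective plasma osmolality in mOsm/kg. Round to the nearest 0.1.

Effective osmolality excludes urea (freely permeant across cell membranes):
2·Na + glucose/18
= 2·152 + 82/18
= 304 + 4.56
= 308.56 mOsm/kg

308.6 mOsm/kg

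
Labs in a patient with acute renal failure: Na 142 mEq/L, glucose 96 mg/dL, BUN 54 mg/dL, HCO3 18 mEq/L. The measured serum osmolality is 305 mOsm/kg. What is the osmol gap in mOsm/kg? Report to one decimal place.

-3.6 mOsm/kg

Calculated osmolality = 2·Na + glucose/18 + BUN/2.8
= 2·142 + 96/18 + 54/2.8
= 284 + 5.33 + 19.29
= 308.62 mOsm/kg ≈ 308.6 mOsm/kg
Osmolar gap = measured − calculated = 305 − 308.6 = -3.6 mOsm/kg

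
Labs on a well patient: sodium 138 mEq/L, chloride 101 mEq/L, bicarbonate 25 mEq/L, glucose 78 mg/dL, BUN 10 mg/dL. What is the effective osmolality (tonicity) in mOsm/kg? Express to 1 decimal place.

280.3 mOsm/kg

Effective osmolality excludes urea (freely permeant across cell membranes):
2·Na + glucose/18
= 2·138 + 78/18
= 276 + 4.33
= 280.33 mOsm/kg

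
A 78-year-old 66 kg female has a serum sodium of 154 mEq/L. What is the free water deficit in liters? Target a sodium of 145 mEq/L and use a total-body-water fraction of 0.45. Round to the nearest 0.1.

1.8 L

TBW = 0.45 · 66 = 29.7 L
Free water deficit = TBW · (Na/145 − 1)
= 29.7 · (154/145 − 1)
= 29.7 · 0.0621
= 1.84 L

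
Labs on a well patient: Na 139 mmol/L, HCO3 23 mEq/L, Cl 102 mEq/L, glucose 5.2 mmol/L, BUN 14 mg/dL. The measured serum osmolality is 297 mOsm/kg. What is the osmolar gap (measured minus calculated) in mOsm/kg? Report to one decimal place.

8.8 mOsm/kg

Calculated osmolality = 2·Na + glucose + BUN/2.8
= 2·139 + 5.2 + 14/2.8
= 278 + 5.20 + 5
= 288.2 mOsm/kg ≈ 288.2 mOsm/kg
Osmolar gap = measured − calculated = 297 − 288.2 = 8.8 mOsm/kg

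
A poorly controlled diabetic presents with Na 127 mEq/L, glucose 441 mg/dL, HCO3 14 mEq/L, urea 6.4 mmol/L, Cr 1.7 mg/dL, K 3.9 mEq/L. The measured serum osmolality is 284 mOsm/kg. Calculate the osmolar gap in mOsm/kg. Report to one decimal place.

-0.9 mOsm/kg

Calculated osmolality = 2·Na + glucose/18 + urea
= 2·127 + 441/18 + 6.4
= 254 + 24.50 + 6.40
= 284.9 mOsm/kg ≈ 284.9 mOsm/kg
Osmolar gap = measured − calculated = 284 − 284.9 = -0.9 mOsm/kg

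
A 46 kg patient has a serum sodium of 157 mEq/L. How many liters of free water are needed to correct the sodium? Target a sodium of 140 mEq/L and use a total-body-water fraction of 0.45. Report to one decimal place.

TBW = 0.45 · 46 = 20.7 L
Free water deficit = TBW · (Na/140 − 1)
= 20.7 · (157/140 − 1)
= 20.7 · 0.1214
= 2.51 L

2.5 L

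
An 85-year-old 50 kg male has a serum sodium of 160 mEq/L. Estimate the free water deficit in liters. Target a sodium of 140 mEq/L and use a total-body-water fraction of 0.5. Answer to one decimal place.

3.6 L

TBW = 0.5 · 50 = 25 L
Free water deficit = TBW · (Na/140 − 1)
= 25 · (160/140 − 1)
= 25 · 0.1429
= 3.57 L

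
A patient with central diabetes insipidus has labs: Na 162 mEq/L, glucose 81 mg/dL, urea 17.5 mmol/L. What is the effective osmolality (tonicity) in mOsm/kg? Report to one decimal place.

Effective osmolality excludes urea (freely permeant across cell membranes):
2·Na + glucose/18
= 2·162 + 81/18
= 324 + 4.5
= 328.5 mOsm/kg

328.5 mOsm/kg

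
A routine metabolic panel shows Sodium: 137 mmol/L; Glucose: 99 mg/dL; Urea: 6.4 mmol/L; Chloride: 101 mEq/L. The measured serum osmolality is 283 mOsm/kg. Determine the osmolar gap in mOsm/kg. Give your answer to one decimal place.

-2.9 mOsm/kg

Calculated osmolality = 2·Na + glucose/18 + urea
= 2·137 + 99/18 + 6.4
= 274 + 5.50 + 6.40
= 285.9 mOsm/kg ≈ 285.9 mOsm/kg
Osmolar gap = measured − calculated = 283 − 285.9 = -2.9 mOsm/kg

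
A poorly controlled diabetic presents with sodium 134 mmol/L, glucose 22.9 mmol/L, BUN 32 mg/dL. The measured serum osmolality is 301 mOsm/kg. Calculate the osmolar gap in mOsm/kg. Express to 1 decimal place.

Calculated osmolality = 2·Na + glucose + BUN/2.8
= 2·134 + 22.9 + 32/2.8
= 268 + 22.90 + 11.43
= 302.33 mOsm/kg ≈ 302.3 mOsm/kg
Osmolar gap = measured − calculated = 301 − 302.3 = -1.3 mOsm/kg

-1.3 mOsm/kg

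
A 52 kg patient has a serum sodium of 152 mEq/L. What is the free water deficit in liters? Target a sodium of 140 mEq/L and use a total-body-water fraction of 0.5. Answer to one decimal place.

2.2 L

TBW = 0.5 · 52 = 26 L
Free water deficit = TBW · (Na/140 − 1)
= 26 · (152/140 − 1)
= 26 · 0.0857
= 2.23 L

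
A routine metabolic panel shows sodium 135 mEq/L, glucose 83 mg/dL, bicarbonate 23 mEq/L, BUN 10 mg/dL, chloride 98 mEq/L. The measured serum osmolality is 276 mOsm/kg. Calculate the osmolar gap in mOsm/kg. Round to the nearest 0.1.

Calculated osmolality = 2·Na + glucose/18 + BUN/2.8
= 2·135 + 83/18 + 10/2.8
= 270 + 4.61 + 3.57
= 278.18 mOsm/kg ≈ 278.2 mOsm/kg
Osmolar gap = measured − calculated = 276 − 278.2 = -2.2 mOsm/kg

-2.2 mOsm/kg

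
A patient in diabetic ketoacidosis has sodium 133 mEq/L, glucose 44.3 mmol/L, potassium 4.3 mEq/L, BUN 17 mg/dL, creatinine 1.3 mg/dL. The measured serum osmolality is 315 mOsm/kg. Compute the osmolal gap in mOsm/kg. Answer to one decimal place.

Calculated osmolality = 2·Na + glucose + BUN/2.8
= 2·133 + 44.3 + 17/2.8
= 266 + 44.30 + 6.07
= 316.37 mOsm/kg ≈ 316.4 mOsm/kg
Osmolar gap = measured − calculated = 315 − 316.4 = -1.4 mOsm/kg

-1.4 mOsm/kg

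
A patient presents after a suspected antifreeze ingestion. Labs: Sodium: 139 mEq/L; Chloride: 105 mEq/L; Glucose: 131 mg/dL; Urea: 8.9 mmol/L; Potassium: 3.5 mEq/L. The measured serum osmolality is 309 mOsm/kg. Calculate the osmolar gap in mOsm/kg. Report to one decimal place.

Calculated osmolality = 2·Na + glucose/18 + urea
= 2·139 + 131/18 + 8.9
= 278 + 7.28 + 8.90
= 294.18 mOsm/kg ≈ 294.2 mOsm/kg
Osmolar gap = measured − calculated = 309 − 294.2 = 14.8 mOsm/kg

14.8 mOsm/kg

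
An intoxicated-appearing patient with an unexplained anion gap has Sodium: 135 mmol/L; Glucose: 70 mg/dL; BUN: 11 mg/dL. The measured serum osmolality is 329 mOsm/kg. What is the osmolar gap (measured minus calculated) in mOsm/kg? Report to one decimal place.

Calculated osmolality = 2·Na + glucose/18 + BUN/2.8
= 2·135 + 70/18 + 11/2.8
= 270 + 3.89 + 3.93
= 277.82 mOsm/kg ≈ 277.8 mOsm/kg
Osmolar gap = measured − calculated = 329 − 277.8 = 51.2 mOsm/kg

51.2 mOsm/kg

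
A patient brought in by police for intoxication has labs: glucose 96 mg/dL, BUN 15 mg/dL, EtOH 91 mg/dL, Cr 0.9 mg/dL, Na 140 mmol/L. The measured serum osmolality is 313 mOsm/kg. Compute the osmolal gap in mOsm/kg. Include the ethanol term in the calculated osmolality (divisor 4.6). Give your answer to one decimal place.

2.5 mOsm/kg

Calculated osmolality = 2·Na + glucose/18 + BUN/2.8 + ethanol/4.6
= 2·140 + 96/18 + 15/2.8 + 91/4.6
= 280 + 5.33 + 5.36 + 19.78
= 310.47 mOsm/kg ≈ 310.5 mOsm/kg
Osmolar gap = measured − calculated = 313 − 310.5 = 2.5 mOsm/kg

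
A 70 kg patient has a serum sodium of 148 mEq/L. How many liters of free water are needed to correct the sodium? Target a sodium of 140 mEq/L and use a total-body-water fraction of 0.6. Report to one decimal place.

TBW = 0.6 · 70 = 42 L
Free water deficit = TBW · (Na/140 − 1)
= 42 · (148/140 − 1)
= 42 · 0.0571
= 2.4 L

2.4 L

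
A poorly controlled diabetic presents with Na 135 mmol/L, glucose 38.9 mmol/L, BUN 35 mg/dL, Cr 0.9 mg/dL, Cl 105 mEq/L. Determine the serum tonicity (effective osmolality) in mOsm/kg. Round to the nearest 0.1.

308.9 mOsm/kg

Effective osmolality excludes urea (freely permeant across cell membranes):
2·Na + glucose
= 2·135 + 38.9
= 270 + 38.9
= 308.9 mOsm/kg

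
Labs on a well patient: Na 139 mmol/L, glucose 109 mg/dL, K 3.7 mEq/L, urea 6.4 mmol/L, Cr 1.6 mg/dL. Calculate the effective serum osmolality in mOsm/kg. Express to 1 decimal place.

Effective osmolality excludes urea (freely permeant across cell membranes):
2·Na + glucose/18
= 2·139 + 109/18
= 278 + 6.06
= 284.06 mOsm/kg

284.1 mOsm/kg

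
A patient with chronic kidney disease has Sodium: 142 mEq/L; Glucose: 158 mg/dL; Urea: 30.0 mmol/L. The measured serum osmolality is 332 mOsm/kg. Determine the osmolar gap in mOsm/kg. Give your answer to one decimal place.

Calculated osmolality = 2·Na + glucose/18 + urea
= 2·142 + 158/18 + 30
= 284 + 8.78 + 30
= 322.78 mOsm/kg ≈ 322.8 mOsm/kg
Osmolar gap = measured − calculated = 332 − 322.8 = 9.2 mOsm/kg

9.2 mOsm/kg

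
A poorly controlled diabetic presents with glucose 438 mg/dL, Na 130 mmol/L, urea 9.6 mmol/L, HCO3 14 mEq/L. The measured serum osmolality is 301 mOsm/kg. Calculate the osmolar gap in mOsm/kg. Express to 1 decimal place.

7.1 mOsm/kg

Calculated osmolality = 2·Na + glucose/18 + urea
= 2·130 + 438/18 + 9.6
= 260 + 24.33 + 9.60
= 293.93 mOsm/kg ≈ 293.9 mOsm/kg
Osmolar gap = measured − calculated = 301 − 293.9 = 7.1 mOsm/kg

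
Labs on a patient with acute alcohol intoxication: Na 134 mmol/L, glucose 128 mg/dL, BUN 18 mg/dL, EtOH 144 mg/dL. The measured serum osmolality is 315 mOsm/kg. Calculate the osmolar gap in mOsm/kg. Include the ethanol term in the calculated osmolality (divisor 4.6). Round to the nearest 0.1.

Calculated osmolality = 2·Na + glucose/18 + BUN/2.8 + ethanol/4.6
= 2·134 + 128/18 + 18/2.8 + 144/4.6
= 268 + 7.11 + 6.43 + 31.30
= 312.84 mOsm/kg ≈ 312.8 mOsm/kg
Osmolar gap = measured − calculated = 315 − 312.8 = 2.2 mOsm/kg

2.2 mOsm/kg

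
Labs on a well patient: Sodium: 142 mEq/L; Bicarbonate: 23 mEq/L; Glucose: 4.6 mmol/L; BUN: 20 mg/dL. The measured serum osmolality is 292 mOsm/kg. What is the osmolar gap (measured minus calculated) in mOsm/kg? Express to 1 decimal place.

-3.7 mOsm/kg

Calculated osmolality = 2·Na + glucose + BUN/2.8
= 2·142 + 4.6 + 20/2.8
= 284 + 4.60 + 7.14
= 295.74 mOsm/kg ≈ 295.7 mOsm/kg
Osmolar gap = measured − calculated = 292 − 295.7 = -3.7 mOsm/kg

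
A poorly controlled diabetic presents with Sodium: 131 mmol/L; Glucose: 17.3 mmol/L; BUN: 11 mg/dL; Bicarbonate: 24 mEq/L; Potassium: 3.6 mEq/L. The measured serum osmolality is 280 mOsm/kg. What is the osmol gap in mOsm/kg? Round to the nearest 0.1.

-3.2 mOsm/kg

Calculated osmolality = 2·Na + glucose + BUN/2.8
= 2·131 + 17.3 + 11/2.8
= 262 + 17.30 + 3.93
= 283.23 mOsm/kg ≈ 283.2 mOsm/kg
Osmolar gap = measured − calculated = 280 − 283.2 = -3.2 mOsm/kg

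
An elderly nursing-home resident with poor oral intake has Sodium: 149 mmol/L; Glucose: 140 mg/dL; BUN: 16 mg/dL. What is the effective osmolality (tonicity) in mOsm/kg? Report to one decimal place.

305.8 mOsm/kg

Effective osmolality excludes urea (freely permeant across cell membranes):
2·Na + glucose/18
= 2·149 + 140/18
= 298 + 7.78
= 305.78 mOsm/kg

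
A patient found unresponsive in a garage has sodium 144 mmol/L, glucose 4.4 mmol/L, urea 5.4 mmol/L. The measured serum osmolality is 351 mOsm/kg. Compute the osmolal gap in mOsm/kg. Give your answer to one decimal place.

Calculated osmolality = 2·Na + glucose + urea
= 2·144 + 4.4 + 5.4
= 288 + 4.40 + 5.40
= 297.8 mOsm/kg ≈ 297.8 mOsm/kg
Osmolar gap = measured − calculated = 351 − 297.8 = 53.2 mOsm/kg

53.2 mOsm/kg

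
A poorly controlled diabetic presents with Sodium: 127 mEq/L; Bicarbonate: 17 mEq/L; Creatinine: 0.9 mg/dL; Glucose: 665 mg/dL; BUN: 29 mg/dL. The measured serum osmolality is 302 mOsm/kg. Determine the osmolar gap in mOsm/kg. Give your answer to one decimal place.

0.7 mOsm/kg

Calculated osmolality = 2·Na + glucose/18 + BUN/2.8
= 2·127 + 665/18 + 29/2.8
= 254 + 36.94 + 10.36
= 301.3 mOsm/kg ≈ 301.3 mOsm/kg
Osmolar gap = measured − calculated = 302 − 301.3 = 0.7 mOsm/kg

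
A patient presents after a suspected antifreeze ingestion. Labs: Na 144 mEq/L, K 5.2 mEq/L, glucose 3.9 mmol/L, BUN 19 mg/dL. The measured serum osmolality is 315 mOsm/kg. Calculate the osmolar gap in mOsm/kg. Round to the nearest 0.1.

16.3 mOsm/kg

Calculated osmolality = 2·Na + glucose + BUN/2.8
= 2·144 + 3.9 + 19/2.8
= 288 + 3.90 + 6.79
= 298.69 mOsm/kg ≈ 298.7 mOsm/kg
Osmolar gap = measured − calculated = 315 − 298.7 = 16.3 mOsm/kg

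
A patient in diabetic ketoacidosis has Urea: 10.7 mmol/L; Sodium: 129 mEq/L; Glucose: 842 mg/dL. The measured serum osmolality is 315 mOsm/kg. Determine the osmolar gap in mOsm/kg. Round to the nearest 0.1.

-0.5 mOsm/kg

Calculated osmolality = 2·Na + glucose/18 + urea
= 2·129 + 842/18 + 10.7
= 258 + 46.78 + 10.70
= 315.48 mOsm/kg ≈ 315.5 mOsm/kg
Osmolar gap = measured − calculated = 315 − 315.5 = -0.5 mOsm/kg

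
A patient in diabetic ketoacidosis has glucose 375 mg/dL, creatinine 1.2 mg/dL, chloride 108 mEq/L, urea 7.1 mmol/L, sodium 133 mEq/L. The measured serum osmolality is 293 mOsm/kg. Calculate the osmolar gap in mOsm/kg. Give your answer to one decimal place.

-0.9 mOsm/kg

Calculated osmolality = 2·Na + glucose/18 + urea
= 2·133 + 375/18 + 7.1
= 266 + 20.83 + 7.10
= 293.93 mOsm/kg ≈ 293.9 mOsm/kg
Osmolar gap = measured − calculated = 293 − 293.9 = -0.9 mOsm/kg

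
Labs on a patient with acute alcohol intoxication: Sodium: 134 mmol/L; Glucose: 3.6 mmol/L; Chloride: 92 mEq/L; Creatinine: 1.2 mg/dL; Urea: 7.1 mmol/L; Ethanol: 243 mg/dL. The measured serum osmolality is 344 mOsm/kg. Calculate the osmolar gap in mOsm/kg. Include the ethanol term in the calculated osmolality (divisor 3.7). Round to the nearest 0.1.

-0.4 mOsm/kg

Calculated osmolality = 2·Na + glucose + urea + ethanol/3.7
= 2·134 + 3.6 + 7.1 + 243/3.7
= 268 + 3.60 + 7.10 + 65.68
= 344.38 mOsm/kg ≈ 344.4 mOsm/kg
Osmolar gap = measured − calculated = 344 − 344.4 = -0.4 mOsm/kg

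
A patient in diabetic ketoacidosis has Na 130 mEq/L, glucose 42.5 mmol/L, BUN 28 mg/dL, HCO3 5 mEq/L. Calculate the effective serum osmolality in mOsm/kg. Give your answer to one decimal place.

Effective osmolality excludes urea (freely permeant across cell membranes):
2·Na + glucose
= 2·130 + 42.5
= 260 + 42.5
= 302.5 mOsm/kg

302.5 mOsm/kg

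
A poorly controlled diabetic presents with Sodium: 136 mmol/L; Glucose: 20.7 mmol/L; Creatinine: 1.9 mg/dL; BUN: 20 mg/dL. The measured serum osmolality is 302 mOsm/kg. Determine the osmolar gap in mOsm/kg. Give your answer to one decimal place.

2.2 mOsm/kg

Calculated osmolality = 2·Na + glucose + BUN/2.8
= 2·136 + 20.7 + 20/2.8
= 272 + 20.70 + 7.14
= 299.84 mOsm/kg ≈ 299.8 mOsm/kg
Osmolar gap = measured − calculated = 302 − 299.8 = 2.2 mOsm/kg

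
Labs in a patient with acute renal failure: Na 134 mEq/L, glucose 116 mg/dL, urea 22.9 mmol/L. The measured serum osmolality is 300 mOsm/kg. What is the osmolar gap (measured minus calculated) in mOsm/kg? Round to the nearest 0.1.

Calculated osmolality = 2·Na + glucose/18 + urea
= 2·134 + 116/18 + 22.9
= 268 + 6.44 + 22.90
= 297.34 mOsm/kg ≈ 297.3 mOsm/kg
Osmolar gap = measured − calculated = 300 − 297.3 = 2.7 mOsm/kg

2.7 mOsm/kg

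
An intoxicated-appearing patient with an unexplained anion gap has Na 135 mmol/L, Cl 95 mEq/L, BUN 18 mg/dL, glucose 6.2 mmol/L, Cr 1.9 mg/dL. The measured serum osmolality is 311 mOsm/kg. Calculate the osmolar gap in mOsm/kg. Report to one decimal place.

28.4 mOsm/kg

Calculated osmolality = 2·Na + glucose + BUN/2.8
= 2·135 + 6.2 + 18/2.8
= 270 + 6.20 + 6.43
= 282.63 mOsm/kg ≈ 282.6 mOsm/kg
Osmolar gap = measured − calculated = 311 − 282.6 = 28.4 mOsm/kg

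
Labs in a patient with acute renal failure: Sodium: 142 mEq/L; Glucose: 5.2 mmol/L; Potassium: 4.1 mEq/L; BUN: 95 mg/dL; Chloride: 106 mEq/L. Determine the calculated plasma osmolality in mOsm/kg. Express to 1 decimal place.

Calculated osmolality = 2·Na + glucose + BUN/2.8
= 2·142 + 5.2 + 95/2.8
= 284 + 5.20 + 33.93
= 323.13 mOsm/kg

323.1 mOsm/kg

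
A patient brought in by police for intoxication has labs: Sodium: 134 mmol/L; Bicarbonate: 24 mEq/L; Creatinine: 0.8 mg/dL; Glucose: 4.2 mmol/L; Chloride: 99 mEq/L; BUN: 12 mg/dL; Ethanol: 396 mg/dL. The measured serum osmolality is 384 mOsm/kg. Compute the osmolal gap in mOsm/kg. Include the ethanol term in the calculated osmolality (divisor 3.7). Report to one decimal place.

Calculated osmolality = 2·Na + glucose + BUN/2.8 + ethanol/3.7
= 2·134 + 4.2 + 12/2.8 + 396/3.7
= 268 + 4.20 + 4.29 + 107.03
= 383.52 mOsm/kg ≈ 383.5 mOsm/kg
Osmolar gap = measured − calculated = 384 − 383.5 = 0.5 mOsm/kg

0.5 mOsm/kg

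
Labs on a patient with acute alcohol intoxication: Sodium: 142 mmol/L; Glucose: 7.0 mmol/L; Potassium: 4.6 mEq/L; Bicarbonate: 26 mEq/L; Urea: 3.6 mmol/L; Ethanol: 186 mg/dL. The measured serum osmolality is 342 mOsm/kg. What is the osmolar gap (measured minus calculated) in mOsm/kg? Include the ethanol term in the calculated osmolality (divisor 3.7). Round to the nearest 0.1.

-2.9 mOsm/kg

Calculated osmolality = 2·Na + glucose + urea + ethanol/3.7
= 2·142 + 7 + 3.6 + 186/3.7
= 284 + 7 + 3.60 + 50.27
= 344.87 mOsm/kg ≈ 344.9 mOsm/kg
Osmolar gap = measured − calculated = 342 − 344.9 = -2.9 mOsm/kg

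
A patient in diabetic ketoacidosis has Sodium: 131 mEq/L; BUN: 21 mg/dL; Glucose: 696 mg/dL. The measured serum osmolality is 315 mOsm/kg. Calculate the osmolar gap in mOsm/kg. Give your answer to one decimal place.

6.8 mOsm/kg

Calculated osmolality = 2·Na + glucose/18 + BUN/2.8
= 2·131 + 696/18 + 21/2.8
= 262 + 38.67 + 7.50
= 308.17 mOsm/kg ≈ 308.2 mOsm/kg
Osmolar gap = measured − calculated = 315 − 308.2 = 6.8 mOsm/kg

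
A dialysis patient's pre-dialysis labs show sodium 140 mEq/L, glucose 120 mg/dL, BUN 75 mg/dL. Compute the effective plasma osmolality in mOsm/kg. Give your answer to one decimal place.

Effective osmolality excludes urea (freely permeant across cell membranes):
2·Na + glucose/18
= 2·140 + 120/18
= 280 + 6.67
= 286.67 mOsm/kg

286.7 mOsm/kg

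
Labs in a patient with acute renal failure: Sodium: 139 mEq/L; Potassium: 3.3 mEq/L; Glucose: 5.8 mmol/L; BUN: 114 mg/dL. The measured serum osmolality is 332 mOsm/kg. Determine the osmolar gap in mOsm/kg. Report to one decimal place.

7.5 mOsm/kg

Calculated osmolality = 2·Na + glucose + BUN/2.8
= 2·139 + 5.8 + 114/2.8
= 278 + 5.80 + 40.71
= 324.51 mOsm/kg ≈ 324.5 mOsm/kg
Osmolar gap = measured − calculated = 332 − 324.5 = 7.5 mOsm/kg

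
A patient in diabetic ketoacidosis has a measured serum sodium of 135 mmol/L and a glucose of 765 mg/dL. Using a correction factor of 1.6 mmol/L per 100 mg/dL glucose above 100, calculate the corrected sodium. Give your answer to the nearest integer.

Corrected Na = measured Na + 1.6 · (glucose − 100)/100
= 135 + 1.6 · (765 − 100)/100
= 135 + 10.6
= 145.6 mmol/L

146 mmol/L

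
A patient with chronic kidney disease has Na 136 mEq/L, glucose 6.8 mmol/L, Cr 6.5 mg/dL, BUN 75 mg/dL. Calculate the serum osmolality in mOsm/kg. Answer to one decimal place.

305.6 mOsm/kg

Calculated osmolality = 2·Na + glucose + BUN/2.8
= 2·136 + 6.8 + 75/2.8
= 272 + 6.80 + 26.79
= 305.59 mOsm/kg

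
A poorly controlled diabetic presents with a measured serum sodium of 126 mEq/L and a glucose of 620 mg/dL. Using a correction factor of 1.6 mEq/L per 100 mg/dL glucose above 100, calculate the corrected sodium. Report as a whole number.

134 mEq/L

Corrected Na = measured Na + 1.6 · (glucose − 100)/100
= 126 + 1.6 · (620 − 100)/100
= 126 + 8.3
= 134.3 mEq/L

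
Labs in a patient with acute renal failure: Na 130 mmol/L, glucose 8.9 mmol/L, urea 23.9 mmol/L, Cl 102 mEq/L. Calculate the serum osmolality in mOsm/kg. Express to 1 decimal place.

Calculated osmolality = 2·Na + glucose + urea
= 2·130 + 8.9 + 23.9
= 260 + 8.90 + 23.90
= 292.8 mOsm/kg

292.8 mOsm/kg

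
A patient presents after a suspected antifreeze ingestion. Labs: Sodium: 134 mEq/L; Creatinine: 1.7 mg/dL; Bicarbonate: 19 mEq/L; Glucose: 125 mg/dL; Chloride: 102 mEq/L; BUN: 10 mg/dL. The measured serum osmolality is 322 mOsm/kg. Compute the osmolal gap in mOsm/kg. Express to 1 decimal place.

43.5 mOsm/kg

Calculated osmolality = 2·Na + glucose/18 + BUN/2.8
= 2·134 + 125/18 + 10/2.8
= 268 + 6.94 + 3.57
= 278.51 mOsm/kg ≈ 278.5 mOsm/kg
Osmolar gap = measured − calculated = 322 − 278.5 = 43.5 mOsm/kg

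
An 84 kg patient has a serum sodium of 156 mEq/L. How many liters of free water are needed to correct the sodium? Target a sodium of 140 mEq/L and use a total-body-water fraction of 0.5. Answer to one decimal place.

4.8 L

TBW = 0.5 · 84 = 42 L
Free water deficit = TBW · (Na/140 − 1)
= 42 · (156/140 − 1)
= 42 · 0.1143
= 4.8 L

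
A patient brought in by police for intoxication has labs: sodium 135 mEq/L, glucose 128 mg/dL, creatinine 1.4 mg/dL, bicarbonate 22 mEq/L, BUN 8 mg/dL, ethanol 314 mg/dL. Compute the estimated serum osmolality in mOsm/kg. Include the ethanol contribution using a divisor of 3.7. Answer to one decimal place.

364.8 mOsm/kg

Calculated osmolality = 2·Na + glucose/18 + BUN/2.8 + ethanol/3.7
= 2·135 + 128/18 + 8/2.8 + 314/3.7
= 270 + 7.11 + 2.86 + 84.86
= 364.83 mOsm/kg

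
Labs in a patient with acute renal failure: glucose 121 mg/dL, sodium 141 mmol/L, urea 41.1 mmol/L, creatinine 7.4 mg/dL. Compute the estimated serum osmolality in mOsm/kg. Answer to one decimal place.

329.8 mOsm/kg

Calculated osmolality = 2·Na + glucose/18 + urea
= 2·141 + 121/18 + 41.1
= 282 + 6.72 + 41.10
= 329.82 mOsm/kg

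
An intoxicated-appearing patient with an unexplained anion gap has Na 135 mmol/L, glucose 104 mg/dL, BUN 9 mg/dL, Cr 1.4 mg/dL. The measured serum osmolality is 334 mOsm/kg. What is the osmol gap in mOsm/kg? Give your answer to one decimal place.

55.0 mOsm/kg

Calculated osmolality = 2·Na + glucose/18 + BUN/2.8
= 2·135 + 104/18 + 9/2.8
= 270 + 5.78 + 3.21
= 278.99 mOsm/kg ≈ 279.0 mOsm/kg
Osmolar gap = measured − calculated = 334 − 279.0 = 55.0 mOsm/kg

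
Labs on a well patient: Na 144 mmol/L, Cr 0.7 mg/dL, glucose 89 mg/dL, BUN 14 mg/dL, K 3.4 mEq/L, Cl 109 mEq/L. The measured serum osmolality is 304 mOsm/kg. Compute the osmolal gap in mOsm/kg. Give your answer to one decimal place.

6.1 mOsm/kg

Calculated osmolality = 2·Na + glucose/18 + BUN/2.8
= 2·144 + 89/18 + 14/2.8
= 288 + 4.94 + 5
= 297.94 mOsm/kg ≈ 297.9 mOsm/kg
Osmolar gap = measured − calculated = 304 − 297.9 = 6.1 mOsm/kg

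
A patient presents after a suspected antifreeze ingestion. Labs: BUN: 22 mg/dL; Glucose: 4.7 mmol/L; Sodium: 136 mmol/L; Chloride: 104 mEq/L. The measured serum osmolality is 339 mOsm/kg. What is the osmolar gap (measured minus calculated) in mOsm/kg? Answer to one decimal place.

Calculated osmolality = 2·Na + glucose + BUN/2.8
= 2·136 + 4.7 + 22/2.8
= 272 + 4.70 + 7.86
= 284.56 mOsm/kg ≈ 284.6 mOsm/kg
Osmolar gap = measured − calculated = 339 − 284.6 = 54.4 mOsm/kg

54.4 mOsm/kg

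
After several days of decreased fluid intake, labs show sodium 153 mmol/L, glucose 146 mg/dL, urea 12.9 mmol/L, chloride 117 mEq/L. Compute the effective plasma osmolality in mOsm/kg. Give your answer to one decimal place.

Effective osmolality excludes urea (freely permeant across cell membranes):
2·Na + glucose/18
= 2·153 + 146/18
= 306 + 8.11
= 314.11 mOsm/kg

314.1 mOsm/kg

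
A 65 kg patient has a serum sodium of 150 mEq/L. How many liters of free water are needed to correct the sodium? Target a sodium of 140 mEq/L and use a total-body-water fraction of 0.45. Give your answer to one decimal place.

TBW = 0.45 · 65 = 29.25 L
Free water deficit = TBW · (Na/140 − 1)
= 29.25 · (150/140 − 1)
= 29.25 · 0.0714
= 2.09 L

2.1 L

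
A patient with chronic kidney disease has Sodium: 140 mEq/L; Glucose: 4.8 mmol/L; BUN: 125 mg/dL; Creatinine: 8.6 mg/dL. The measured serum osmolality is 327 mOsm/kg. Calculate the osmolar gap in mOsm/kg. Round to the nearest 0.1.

Calculated osmolality = 2·Na + glucose + BUN/2.8
= 2·140 + 4.8 + 125/2.8
= 280 + 4.80 + 44.64
= 329.44 mOsm/kg ≈ 329.4 mOsm/kg
Osmolar gap = measured − calculated = 327 − 329.4 = -2.4 mOsm/kg

-2.4 mOsm/kg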